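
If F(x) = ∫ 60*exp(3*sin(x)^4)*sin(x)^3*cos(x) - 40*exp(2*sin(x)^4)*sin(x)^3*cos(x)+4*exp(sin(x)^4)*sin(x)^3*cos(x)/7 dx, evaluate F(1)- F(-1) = 0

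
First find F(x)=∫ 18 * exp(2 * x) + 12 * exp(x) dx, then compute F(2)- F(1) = -(2 + 3*E)^2 + (2 + 3*exp(2))^2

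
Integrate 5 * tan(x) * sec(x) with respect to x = 5*sec(x) + C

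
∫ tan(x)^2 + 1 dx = tan(x) + C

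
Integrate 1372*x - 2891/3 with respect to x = 686*x^2 - 2891*x/3 + C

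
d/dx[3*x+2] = 3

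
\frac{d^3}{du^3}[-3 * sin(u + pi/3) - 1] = 3*cos(u + pi/3)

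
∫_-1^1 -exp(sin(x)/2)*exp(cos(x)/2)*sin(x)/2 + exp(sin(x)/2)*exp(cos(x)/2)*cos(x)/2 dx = -exp(-sin(1)/2 + cos(1)/2) + exp(cos(1)/2 + sin(1)/2)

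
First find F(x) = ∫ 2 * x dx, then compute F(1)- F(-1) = 0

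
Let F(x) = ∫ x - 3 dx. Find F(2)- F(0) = -4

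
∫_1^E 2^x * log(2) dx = -2 + 2^E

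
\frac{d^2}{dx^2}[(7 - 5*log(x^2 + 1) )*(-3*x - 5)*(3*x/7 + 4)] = (90*x^4*log(x^2 + 1) + 144*x^4 + 990*x^3 + 180*x^2*log(x^2 + 1) - 1202*x^2 + 2970*x + 90*log(x^2 + 1) + 1274)/(7*x^4 + 14*x^2 + 7)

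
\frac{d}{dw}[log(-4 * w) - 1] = 1/w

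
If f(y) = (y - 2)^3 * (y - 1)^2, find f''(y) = 20*y^3 - 96*y^2 + 150*y - 76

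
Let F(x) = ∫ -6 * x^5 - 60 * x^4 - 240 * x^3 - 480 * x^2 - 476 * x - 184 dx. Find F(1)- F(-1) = -712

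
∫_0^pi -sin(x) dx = -2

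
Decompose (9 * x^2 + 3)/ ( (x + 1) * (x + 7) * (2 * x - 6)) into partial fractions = 37/(10*(x + 7)) - 1/(4*(x + 1)) + 21/(20*(x - 3))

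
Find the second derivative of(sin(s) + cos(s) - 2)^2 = -4*sin(2*s) + 4*sqrt(2)*sin(s + pi/4)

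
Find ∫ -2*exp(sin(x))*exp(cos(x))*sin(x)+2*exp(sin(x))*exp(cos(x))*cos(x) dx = 2*exp(sqrt(2)*sin(x + pi/4)) + C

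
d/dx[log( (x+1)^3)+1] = 3/(x + 1)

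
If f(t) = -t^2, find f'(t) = -2*t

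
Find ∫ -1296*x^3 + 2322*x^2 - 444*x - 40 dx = -324*x^4 + 774*x^3 - 222*x^2 - 40*x + C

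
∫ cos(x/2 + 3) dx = 2*sin(x/2 + 3) + C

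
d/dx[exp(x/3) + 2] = exp(x/3)/3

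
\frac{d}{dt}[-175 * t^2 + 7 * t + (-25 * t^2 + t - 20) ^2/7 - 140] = 2500*t^3/7 - 150*t^2/7 - 64*t + 9/7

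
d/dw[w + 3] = 1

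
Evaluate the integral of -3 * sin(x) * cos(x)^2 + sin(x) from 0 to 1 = -cos(1) + cos(1)^3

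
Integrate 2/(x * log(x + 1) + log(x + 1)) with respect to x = 2*log(log(x + 1)) + C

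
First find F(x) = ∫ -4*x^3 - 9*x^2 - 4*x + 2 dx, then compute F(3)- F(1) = -170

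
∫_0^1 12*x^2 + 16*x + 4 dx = 16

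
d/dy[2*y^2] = 4*y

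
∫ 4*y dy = 2*y^2 + C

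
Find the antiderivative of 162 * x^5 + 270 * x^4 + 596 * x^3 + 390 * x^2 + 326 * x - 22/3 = 27*x^6 + 54*x^5 + 149*x^4 + 130*x^3 + 163*x^2 - 22*x/3 + C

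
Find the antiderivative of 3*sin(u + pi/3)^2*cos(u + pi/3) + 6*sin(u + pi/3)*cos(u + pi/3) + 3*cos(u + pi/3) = (sin(u + pi/3) + 1)^3 + C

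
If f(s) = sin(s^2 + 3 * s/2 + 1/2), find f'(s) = (2*s + 3/2)*cos(s^2 + 3*s/2 + 1/2)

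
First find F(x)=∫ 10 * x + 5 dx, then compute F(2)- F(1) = 20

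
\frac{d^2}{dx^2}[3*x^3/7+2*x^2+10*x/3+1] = 18*x/7 + 4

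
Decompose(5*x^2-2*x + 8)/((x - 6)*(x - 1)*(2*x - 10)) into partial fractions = 11/(40*(x - 1)) - 123/(8*(x - 5)) + 88/(5*(x - 6))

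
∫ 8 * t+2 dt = 4*t^2 + 2*t + C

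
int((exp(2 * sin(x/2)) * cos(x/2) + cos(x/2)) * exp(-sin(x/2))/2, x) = 2*sinh(sin(x/2)) + C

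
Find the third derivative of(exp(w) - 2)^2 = 8*exp(2*w) - 4*exp(w)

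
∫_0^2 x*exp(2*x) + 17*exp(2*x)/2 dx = -4 + 5*exp(4)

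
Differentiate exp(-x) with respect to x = -exp(-x)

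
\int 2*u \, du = u^2 + C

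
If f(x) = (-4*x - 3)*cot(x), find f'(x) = 4*x/sin(x)^2 - 4/tan(x) + 3/sin(x)^2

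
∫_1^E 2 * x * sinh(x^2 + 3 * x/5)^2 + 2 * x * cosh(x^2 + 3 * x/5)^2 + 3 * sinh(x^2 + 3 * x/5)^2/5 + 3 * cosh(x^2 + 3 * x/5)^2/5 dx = -sinh(8/5)*cosh(8/5) + sinh(2*E*(3/5 + E))/2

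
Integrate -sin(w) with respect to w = cos(w) + C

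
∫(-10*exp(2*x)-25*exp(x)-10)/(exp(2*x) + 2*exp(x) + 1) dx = (-2*(5*x + 16)*(exp(x) + 1) - 5*exp(x))/(exp(x) + 1) + C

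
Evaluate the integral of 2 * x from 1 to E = -1 + exp(2)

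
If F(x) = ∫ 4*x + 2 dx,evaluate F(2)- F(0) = 12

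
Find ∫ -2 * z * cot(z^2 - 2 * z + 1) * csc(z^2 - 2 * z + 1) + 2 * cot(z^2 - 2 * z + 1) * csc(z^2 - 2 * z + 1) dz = csc((z - 1)^2) + C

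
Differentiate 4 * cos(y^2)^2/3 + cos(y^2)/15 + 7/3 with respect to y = -2*y*(40*cos(y^2) + 1)*sin(y^2)/15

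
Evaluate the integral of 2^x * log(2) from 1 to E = -2 + 2^E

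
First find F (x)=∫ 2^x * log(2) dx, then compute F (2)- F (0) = 3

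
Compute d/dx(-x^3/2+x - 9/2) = 1 - 3*x^2/2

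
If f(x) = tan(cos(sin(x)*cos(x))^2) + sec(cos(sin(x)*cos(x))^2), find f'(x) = 4*(sin(sin(sin(x)*cos(x))^2 - 1) - 1)*sin(sin(x)*cos(x))*sin(x + pi/4)*cos(sin(x)*cos(x))*cos(x + pi/4)/cos(sin(sin(x)*cos(x))^2 - 1)^2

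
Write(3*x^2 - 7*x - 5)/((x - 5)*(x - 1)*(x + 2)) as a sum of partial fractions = 1/(x + 2) + 3/(4*(x - 1)) + 5/(4*(x - 5))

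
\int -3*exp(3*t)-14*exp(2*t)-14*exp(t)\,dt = -(exp(t) + 2)^3 - (exp(t) + 2)^2 + 2*exp(t) + C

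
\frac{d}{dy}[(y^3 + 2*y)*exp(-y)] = (-y^3 + 3*y^2 - 2*y + 2)*exp(-y)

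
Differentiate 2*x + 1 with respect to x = 2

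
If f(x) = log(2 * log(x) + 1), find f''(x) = (-4*log(x) - 6)/(4*x^2*log(x)^2 + 4*x^2*log(x) + x^2)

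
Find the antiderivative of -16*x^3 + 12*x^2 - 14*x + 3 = -4*x^4 + 4*x^3 - 7*x^2 + 3*x + C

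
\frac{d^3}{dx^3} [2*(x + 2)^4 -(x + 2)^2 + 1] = 48*x + 96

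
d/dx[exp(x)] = exp(x)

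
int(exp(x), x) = exp(x) + C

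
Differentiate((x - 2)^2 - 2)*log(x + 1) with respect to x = (2*x^2*log(x + 1) + x^2 - 2*x*log(x + 1) - 4*x - 4*log(x + 1) + 2)/(x + 1)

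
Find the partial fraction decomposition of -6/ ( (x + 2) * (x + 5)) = 2/(x + 5) - 2/(x + 2)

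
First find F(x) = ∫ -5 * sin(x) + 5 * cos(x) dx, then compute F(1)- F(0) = -5 + 5*cos(1) + 5*sin(1)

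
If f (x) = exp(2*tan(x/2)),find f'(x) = exp(2*tan(x/2))/cos(x/2)^2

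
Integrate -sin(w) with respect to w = cos(w) + C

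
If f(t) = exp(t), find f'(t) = exp(t)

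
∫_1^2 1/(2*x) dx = log(2)/2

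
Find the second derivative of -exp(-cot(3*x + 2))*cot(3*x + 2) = (-9*cot(3*x + 2)^5 + 36*cot(3*x + 2)^4 - 36*cot(3*x + 2)^3 + 54*cot(3*x + 2)^2 - 27*cot(3*x + 2) + 18)*exp(-cot(3*x + 2))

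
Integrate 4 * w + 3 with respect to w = 2*w^2 + 3*w + C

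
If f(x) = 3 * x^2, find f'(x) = 6*x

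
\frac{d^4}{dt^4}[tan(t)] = 24*tan(t)^5 + 40*tan(t)^3 + 16*tan(t)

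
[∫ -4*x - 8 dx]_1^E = 18 - 2*(2 + E)^2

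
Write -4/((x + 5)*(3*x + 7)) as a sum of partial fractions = -3/(2*(3*x + 7)) + 1/(2*(x + 5))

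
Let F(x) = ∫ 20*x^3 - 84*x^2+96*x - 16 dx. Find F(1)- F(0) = 9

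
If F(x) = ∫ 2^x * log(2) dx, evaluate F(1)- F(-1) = 3/2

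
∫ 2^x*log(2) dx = 2^x + C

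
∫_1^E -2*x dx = 1 - exp(2)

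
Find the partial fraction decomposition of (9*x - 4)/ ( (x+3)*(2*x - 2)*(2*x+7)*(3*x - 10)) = 351/(5453*(3*x - 10)) + 142/(369*(2*x + 7)) - 31/(152*(x + 3)) - 5/(504*(x - 1))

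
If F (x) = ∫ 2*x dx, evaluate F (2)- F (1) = 3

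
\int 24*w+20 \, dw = 12*w^2 + 20*w + C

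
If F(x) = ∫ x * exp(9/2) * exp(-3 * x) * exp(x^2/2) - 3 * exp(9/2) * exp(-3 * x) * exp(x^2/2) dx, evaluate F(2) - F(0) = -exp(9/2) + exp(1/2)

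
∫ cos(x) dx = sin(x) + C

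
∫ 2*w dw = w^2 + C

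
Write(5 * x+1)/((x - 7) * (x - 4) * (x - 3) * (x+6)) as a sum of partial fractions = 29/(1170*(x + 6)) + 4/(9*(x - 3)) - 7/(10*(x - 4)) + 3/(13*(x - 7))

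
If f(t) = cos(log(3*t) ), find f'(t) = -sin(log(t) + log(3))/t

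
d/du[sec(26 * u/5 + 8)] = 26*tan(26*u/5 + 8)*sec(26*u/5 + 8)/5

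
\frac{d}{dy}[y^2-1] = 2*y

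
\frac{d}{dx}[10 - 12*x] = -12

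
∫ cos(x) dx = sin(x) + C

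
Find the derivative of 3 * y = 3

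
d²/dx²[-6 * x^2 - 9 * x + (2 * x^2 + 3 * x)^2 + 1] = 48*x^2 + 72*x + 6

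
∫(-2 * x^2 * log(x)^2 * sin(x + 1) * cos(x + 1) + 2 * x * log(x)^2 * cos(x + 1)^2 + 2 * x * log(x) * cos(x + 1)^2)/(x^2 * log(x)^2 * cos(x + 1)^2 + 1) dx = log(x^2*log(x)^2*cos(x + 1)^2 + 1) + C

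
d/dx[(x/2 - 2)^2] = x/2 - 2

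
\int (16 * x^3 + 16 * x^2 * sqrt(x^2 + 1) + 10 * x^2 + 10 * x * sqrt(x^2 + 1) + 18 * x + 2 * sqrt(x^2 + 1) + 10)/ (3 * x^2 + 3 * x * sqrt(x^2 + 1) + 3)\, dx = 8*x^2/3 + 10*x/3 + 2*log(x + sqrt(x^2 + 1))/3 + C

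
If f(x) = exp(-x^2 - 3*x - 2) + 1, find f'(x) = (-2*x - 3)*exp(-x^2 - 3*x - 2)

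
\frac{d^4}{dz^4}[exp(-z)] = exp(-z)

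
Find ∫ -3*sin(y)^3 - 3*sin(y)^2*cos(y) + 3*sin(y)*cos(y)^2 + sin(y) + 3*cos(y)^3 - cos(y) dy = sqrt(2)*sin(2*y)*sin(y + pi/4) + C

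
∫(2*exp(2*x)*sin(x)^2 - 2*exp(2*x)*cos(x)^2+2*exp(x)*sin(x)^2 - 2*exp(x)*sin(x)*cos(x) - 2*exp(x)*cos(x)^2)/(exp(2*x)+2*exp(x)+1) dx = -(exp(x)*sin(2*x) + 3*exp(x) + 3)/(exp(x) + 1) + C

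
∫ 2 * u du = u^2 + C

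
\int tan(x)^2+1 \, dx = tan(x) + C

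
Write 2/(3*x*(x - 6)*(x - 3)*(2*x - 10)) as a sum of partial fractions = 1/(54*(x - 3)) - 1/(30*(x - 5)) + 1/(54*(x - 6)) - 1/(270*x)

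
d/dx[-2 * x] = -2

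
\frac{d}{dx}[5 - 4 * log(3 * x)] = -4/x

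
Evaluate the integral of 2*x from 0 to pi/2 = pi^2/4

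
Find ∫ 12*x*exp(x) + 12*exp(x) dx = 12*x*exp(x) + C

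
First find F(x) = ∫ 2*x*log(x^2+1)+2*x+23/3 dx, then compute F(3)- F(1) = -2*log(2) + 46/3 + 10*log(10)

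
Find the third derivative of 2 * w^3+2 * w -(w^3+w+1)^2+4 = -120*w^3 - 48*w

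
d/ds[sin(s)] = cos(s)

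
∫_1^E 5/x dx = 5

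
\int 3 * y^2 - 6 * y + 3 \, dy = y^3 - 3*y^2 + 3*y + C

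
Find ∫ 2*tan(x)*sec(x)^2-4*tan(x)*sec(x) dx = (sec(x) - 2)^2 + C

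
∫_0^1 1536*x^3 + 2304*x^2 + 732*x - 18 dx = 1500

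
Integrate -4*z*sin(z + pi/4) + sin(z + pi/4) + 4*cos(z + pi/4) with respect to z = (4*z - 1)*cos(z + pi/4) + C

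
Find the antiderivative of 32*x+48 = 16*x^2 + 48*x + C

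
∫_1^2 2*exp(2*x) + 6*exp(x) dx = -(E + 3)^2 + (3 + exp(2))^2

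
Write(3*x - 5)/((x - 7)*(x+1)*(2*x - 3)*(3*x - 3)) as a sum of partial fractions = 4/(165*(2*x - 3)) + 1/(30*(x + 1)) - 1/(18*(x - 1)) + 1/(99*(x - 7))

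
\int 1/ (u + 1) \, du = log(-4*u - 4) + C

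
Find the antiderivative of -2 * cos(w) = -2*sin(w) + C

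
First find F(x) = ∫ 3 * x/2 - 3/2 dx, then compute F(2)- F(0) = 0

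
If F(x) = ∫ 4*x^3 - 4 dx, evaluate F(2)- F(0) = 8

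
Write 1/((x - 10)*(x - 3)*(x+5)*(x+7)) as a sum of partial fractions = -1/(340*(x + 7)) + 1/(240*(x + 5)) - 1/(560*(x - 3)) + 1/(1785*(x - 10))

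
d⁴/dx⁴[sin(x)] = sin(x)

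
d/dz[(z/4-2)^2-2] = z/8 - 1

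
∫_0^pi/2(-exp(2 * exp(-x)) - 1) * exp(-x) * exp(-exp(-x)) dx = -E - exp(-exp(-pi/2)) + exp(-1) + exp(exp(-pi/2))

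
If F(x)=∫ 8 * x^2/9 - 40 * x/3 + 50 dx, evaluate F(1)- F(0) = 1178/27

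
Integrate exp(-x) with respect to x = -exp(-x) + C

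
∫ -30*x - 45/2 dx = -15*x^2 - 45*x/2 + C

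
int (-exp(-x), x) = exp(-x) + C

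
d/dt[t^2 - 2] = 2*t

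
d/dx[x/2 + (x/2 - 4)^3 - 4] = 3*x^2/8 - 6*x + 49/2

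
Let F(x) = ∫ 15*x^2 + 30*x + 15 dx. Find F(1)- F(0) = 35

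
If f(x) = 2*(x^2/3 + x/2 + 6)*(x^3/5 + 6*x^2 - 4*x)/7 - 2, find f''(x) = 8*x^3/21 + 36*x^2/5 + 172*x/35 + 136/7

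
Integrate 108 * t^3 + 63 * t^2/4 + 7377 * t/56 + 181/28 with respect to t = 27*t^4 + 21*t^3/4 + 7377*t^2/112 + 181*t/28 + C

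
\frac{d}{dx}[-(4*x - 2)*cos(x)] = 4*x*sin(x) - 2*sin(x) - 4*cos(x)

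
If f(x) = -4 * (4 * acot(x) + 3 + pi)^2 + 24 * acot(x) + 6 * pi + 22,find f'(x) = (128*acot(x) + 72 + 32*pi)/(x^2 + 1)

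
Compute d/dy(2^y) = 2^y*log(2)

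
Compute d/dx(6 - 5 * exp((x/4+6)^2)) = -5*x*exp(x^2/16 + 3*x + 36)/8 - 15*exp(x^2/16 + 3*x + 36)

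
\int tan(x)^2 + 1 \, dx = tan(x) + C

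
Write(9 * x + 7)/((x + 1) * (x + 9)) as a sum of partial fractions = 37/(4*(x + 9)) - 1/(4*(x + 1))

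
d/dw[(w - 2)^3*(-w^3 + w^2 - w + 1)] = -6*w^5 + 35*w^4 - 76*w^3 + 81*w^2 - 52*w + 20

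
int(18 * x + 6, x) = 9*x^2 + 6*x + C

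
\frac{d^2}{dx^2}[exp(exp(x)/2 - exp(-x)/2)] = (exp(exp(x)/2 - exp(-x)/2) - 2*exp(x + exp(x)/2 - exp(-x)/2) + 2*exp(2*x + exp(x)/2 - exp(-x)/2) + 2*exp(3*x + exp(x)/2 - exp(-x)/2) + exp(4*x + exp(x)/2 - exp(-x)/2))*exp(-2*x)/4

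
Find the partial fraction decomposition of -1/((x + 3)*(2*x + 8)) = 1/(2*(x + 4)) - 1/(2*(x + 3))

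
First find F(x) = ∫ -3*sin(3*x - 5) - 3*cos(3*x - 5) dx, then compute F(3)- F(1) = -sin(2) + cos(4) - cos(2) - sin(4)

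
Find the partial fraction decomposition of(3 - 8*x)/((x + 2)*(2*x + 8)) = -35/(4*(x + 4)) + 19/(4*(x + 2))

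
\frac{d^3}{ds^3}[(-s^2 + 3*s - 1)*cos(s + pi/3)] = -s^2*sin(s + pi/3) + 3*s*sin(s + pi/3) + 6*s*cos(s + pi/3) + 5*sin(s + pi/3) - 9*cos(s + pi/3)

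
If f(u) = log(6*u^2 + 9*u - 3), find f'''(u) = (32*u^3 + 72*u^2 + 156*u + 90)/(8*u^6 + 36*u^5 + 42*u^4 - 9*u^3 - 21*u^2 + 9*u - 1)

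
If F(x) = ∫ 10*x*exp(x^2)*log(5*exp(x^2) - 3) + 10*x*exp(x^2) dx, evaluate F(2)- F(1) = -(-3 + 5*E)*log(-3 + 5*E) + (-3 + 5*exp(4))*log(-3 + 5*exp(4))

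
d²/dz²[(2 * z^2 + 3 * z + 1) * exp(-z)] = (2*z^2 - 5*z - 1)*exp(-z)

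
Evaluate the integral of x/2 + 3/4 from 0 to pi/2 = pi^2/16 + 3*pi/8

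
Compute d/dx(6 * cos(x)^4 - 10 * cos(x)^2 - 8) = 4*sin(2*x) - 3*sin(4*x)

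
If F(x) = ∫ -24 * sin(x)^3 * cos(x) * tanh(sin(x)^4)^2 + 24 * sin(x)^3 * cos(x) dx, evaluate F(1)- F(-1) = 0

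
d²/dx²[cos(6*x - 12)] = -36*cos(6*x - 12)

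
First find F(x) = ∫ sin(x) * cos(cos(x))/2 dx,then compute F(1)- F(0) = -sin(cos(1))/2 + sin(1)/2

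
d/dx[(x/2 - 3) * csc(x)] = -x*cot(x)*csc(x)/2 + 3*cot(x)*csc(x) + csc(x)/2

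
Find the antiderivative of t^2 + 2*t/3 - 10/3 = t^3/3 + t^2/3 - 10*t/3 + C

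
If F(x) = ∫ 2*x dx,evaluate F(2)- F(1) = 3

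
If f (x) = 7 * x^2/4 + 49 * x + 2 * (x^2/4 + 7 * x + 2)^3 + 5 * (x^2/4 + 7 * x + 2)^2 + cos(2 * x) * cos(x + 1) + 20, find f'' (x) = 15*x^4/16 + 105*x^3/2 + 3579*x^2/4 + 4473*x - cos(x - 1)/2 - 9*cos(3*x + 1)/2 + 3383/2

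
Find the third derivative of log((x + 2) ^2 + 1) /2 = (2*x^3 + 12*x^2 + 18*x + 4)/(x^6 + 12*x^5 + 63*x^4 + 184*x^3 + 315*x^2 + 300*x + 125)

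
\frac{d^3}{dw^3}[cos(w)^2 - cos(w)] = (8*cos(w) - 1)*sin(w)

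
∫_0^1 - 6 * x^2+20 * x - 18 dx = -10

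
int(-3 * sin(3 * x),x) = cos(3*x) + C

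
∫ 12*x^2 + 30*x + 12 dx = 4*x^3 + 15*x^2 + 12*x + C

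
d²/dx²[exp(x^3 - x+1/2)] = 9*x^4*exp(x^3 - x + 1/2) - 6*x^2*exp(x^3 - x + 1/2) + 6*x*exp(x^3 - x + 1/2) + exp(x^3 - x + 1/2)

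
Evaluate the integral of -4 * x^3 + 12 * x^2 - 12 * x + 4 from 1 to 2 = -1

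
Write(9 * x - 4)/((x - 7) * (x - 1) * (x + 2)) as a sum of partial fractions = -22/(27*(x + 2)) - 5/(18*(x - 1)) + 59/(54*(x - 7))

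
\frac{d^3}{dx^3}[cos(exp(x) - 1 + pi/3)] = exp(3*x)*sin(exp(x) - 1 + pi/3) - 3*exp(2*x)*cos(exp(x) - 1 + pi/3) - exp(x)*sin(exp(x) - 1 + pi/3)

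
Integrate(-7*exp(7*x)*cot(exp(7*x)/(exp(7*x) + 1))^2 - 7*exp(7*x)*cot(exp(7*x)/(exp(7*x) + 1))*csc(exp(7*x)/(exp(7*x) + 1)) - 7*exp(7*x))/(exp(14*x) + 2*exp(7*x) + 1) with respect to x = cot(exp(7*x)/(exp(7*x) + 1)) + csc(exp(7*x)/(exp(7*x) + 1)) + C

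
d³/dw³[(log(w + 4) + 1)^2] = (4*log(w + 4) - 2)/(w^3 + 12*w^2 + 48*w + 64)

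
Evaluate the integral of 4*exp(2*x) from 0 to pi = 2*(-exp(-pi) + exp(pi))*exp(pi)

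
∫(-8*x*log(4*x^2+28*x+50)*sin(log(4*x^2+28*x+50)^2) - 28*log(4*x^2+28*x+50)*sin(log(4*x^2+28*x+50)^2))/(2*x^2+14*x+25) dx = cos(log((2*x + 7)^2 + 1)^2) + C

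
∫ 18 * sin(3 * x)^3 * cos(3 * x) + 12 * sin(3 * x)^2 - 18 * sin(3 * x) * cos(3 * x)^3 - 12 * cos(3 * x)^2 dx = -2*sin(6*x) + 3*cos(12*x)/8 + C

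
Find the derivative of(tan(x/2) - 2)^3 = 3*(tan(x/2) - 2)^2/(2*cos(x/2)^2)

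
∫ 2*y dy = y^2 + C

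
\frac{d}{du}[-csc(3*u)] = 3*cot(3*u)*csc(3*u)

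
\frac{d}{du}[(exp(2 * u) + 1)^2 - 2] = 4*exp(4*u) + 4*exp(2*u)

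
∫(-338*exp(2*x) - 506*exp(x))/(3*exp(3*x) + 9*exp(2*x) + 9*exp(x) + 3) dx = (361*exp(2*x) + 1060*exp(x) + 783)/(3*(exp(2*x) + 2*exp(x) + 1)) + C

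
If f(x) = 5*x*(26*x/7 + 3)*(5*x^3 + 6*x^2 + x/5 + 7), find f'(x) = 3250*x^4/7 + 5220*x^3/7 + 1968*x^2/7 + 266*x + 105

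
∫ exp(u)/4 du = exp(u)/4 + C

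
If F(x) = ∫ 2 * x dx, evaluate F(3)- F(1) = 8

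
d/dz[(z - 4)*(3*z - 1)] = 6*z - 13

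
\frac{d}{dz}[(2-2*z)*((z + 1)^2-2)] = -6*z^2 - 4*z + 6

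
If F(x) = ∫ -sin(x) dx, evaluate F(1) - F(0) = -1 + cos(1)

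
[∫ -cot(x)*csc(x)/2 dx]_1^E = -csc(1)/2 + csc(E)/2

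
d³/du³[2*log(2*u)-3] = 4/u^3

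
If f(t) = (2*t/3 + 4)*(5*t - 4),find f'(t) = 20*t/3 + 52/3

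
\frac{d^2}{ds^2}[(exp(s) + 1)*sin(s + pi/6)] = 2*exp(s)*cos(s + pi/6) - sin(s + pi/6)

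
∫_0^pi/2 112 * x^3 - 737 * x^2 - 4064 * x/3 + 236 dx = (4 + 3*pi/2)*(14*pi + 53)*(-2*pi + pi^2/12 + 4) - 848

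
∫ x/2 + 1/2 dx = x^2/4 + x/2 + C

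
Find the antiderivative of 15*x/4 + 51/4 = 15*x^2/8 + 51*x/4 + C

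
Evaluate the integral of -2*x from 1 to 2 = -3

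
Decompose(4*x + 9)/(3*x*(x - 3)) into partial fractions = 7/(3*(x - 3)) - 1/x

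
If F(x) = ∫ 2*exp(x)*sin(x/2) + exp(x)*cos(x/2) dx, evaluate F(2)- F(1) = 2*E*(-sin(1/2) + E*sin(1))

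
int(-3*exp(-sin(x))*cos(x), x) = 3*exp(-sin(x)) + C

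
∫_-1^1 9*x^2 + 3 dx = 12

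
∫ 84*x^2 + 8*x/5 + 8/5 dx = 28*x^3 + 4*x^2/5 + 8*x/5 + C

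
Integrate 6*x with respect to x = 3*x^2 + C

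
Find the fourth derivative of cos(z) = cos(z)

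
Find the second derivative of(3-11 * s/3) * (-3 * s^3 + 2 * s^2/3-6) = 132*s^2 - 206*s/3 + 4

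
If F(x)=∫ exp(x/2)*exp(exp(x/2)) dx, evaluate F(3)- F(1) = -2*exp(exp(1/2)) + 2*exp(exp(3/2))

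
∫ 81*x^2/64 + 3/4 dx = 27*x^3/64 + 3*x/4 + C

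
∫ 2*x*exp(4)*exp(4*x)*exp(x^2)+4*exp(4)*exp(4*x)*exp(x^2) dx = exp((x + 2)^2) + C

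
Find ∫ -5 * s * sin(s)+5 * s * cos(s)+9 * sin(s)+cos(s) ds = sqrt(2)*(5*s - 4)*sin(s + pi/4) + C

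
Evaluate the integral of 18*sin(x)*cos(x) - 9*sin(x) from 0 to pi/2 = 0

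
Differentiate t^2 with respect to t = 2*t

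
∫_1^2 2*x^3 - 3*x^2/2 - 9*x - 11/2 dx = -15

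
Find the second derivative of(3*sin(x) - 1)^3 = -243*sin(x)^3 + 108*sin(x)^2 + 153*sin(x) - 54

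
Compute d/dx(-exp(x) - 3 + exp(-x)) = (-exp(2*x) - 1)*exp(-x)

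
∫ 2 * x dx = x^2 + C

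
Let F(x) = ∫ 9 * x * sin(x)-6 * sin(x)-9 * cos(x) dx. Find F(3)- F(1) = 3*cos(1) - 21*cos(3)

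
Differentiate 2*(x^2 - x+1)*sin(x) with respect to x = 2*x^2*cos(x) + 4*x*sin(x) - 2*x*cos(x) - 2*sin(x) + 2*cos(x)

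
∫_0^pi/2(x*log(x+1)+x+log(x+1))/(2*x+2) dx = pi*log(1 + pi/2)/4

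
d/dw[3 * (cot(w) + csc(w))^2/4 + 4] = -3*(cos(w)^2/2 + cos(w) + 1/2)/sin(w)^3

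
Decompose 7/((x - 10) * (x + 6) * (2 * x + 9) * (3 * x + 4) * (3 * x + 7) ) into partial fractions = 63/(5291*(3*x + 7)) - 9/(1292*(3*x + 4)) - 112/(21489*(2*x + 9)) + 1/(1056*(x + 6)) + 7/(583712*(x - 10))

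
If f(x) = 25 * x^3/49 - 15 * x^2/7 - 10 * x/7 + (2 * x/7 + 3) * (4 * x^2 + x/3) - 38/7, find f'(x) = 243*x^2/49 + 418*x/21 - 3/7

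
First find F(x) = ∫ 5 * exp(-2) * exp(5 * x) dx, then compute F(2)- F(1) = -exp(3) + exp(8)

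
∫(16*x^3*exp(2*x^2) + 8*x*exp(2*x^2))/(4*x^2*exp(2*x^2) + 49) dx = log(4*x^2*exp(2*x^2)/49 + 1) + C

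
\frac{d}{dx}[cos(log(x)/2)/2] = -sin(log(x)/2)/(4*x)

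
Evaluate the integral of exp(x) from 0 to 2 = -1 + exp(2)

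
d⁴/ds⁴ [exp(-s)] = exp(-s)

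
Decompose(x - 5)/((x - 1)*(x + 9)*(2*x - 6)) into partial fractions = -7/(120*(x + 9)) + 1/(10*(x - 1)) - 1/(24*(x - 3))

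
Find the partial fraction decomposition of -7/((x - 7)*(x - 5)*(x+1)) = -7/(48*(x + 1)) + 7/(12*(x - 5)) - 7/(16*(x - 7))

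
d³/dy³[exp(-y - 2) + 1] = -exp(-y - 2)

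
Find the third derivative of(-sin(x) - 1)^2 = -2*(4*sin(x) + 1)*cos(x)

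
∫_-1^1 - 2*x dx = 0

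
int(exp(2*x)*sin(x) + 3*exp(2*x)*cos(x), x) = sqrt(2)*exp(2*x)*sin(x + pi/4) + C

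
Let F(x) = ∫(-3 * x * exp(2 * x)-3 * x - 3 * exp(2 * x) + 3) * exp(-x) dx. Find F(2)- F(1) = -6*exp(2) - 3*exp(-1) + 6*exp(-2) + 3*E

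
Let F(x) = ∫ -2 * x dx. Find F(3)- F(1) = -8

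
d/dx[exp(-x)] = -exp(-x)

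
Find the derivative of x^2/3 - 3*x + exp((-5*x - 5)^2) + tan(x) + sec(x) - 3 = 50*x*exp(25*x^2 + 50*x + 25) + 2*x/3 + 50*exp(25*x^2 + 50*x + 25) + tan(x)^2 + tan(x)*sec(x) - 2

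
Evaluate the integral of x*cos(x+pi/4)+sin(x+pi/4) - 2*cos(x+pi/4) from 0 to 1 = -sin(pi/4 + 1) + sqrt(2)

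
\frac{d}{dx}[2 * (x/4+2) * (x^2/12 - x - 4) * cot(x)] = -x^3/(24*sin(x)^2) + x^2/(8*tan(x)) + x^2/(6*sin(x)^2) - x/(3*tan(x)) + 6*x/sin(x)^2 - 6/tan(x) + 16/sin(x)^2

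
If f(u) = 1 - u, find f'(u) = -1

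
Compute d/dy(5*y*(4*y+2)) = 40*y + 10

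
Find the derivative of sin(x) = cos(x)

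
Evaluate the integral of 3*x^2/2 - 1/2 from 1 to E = -E/2 + exp(3)/2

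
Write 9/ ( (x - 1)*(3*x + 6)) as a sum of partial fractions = -1/(x + 2) + 1/(x - 1)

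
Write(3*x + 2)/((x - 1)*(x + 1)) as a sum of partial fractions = 1/(2*(x + 1)) + 5/(2*(x - 1))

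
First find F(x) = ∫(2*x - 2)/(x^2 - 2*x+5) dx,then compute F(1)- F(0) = -log(5) + log(4)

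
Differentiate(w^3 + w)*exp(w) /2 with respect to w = w^3*exp(w)/2 + 3*w^2*exp(w)/2 + w*exp(w)/2 + exp(w)/2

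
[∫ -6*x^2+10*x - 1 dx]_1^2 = 0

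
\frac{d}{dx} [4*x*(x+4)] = 8*x + 16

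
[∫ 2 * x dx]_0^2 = 4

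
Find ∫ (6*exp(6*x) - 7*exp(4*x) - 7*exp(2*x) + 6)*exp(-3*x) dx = 16*sinh(x)^3 - 2*sinh(x) + C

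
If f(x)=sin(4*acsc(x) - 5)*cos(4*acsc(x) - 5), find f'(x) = (4*sin(4*acsc(x) - 5)^2 - 4*cos(4*acsc(x) - 5)^2)/(x^2*sqrt(1 - 1/x^2))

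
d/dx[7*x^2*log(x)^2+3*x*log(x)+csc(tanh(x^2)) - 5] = 14*x*log(x)^2 + 14*x*log(x) - 2*x*cot(tanh(x^2))*csc(tanh(x^2))/cosh(x^2)^2 + 3*log(x) + 3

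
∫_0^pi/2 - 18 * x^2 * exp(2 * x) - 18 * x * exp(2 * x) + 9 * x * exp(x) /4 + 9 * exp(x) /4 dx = -9*pi^2*exp(pi)/4 + 9*pi*exp(pi/2)/8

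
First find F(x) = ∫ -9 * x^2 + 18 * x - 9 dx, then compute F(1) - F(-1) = -24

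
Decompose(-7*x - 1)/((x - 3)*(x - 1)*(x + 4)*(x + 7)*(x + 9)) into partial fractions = 31/(600*(x + 9)) - 1/(10*(x + 7)) + 9/(175*(x + 4)) + 1/(100*(x - 1)) - 11/(840*(x - 3))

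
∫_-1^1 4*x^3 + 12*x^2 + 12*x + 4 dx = 16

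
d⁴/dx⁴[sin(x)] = sin(x)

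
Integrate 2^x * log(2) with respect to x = 2^x + C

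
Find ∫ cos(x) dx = sin(x) + C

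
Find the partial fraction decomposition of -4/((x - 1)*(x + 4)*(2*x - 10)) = -2/(45*(x + 4)) + 1/(10*(x - 1)) - 1/(18*(x - 5))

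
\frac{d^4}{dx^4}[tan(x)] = 24*tan(x)^5 + 40*tan(x)^3 + 16*tan(x)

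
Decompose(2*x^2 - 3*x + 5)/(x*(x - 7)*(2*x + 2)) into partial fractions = 5/(8*(x + 1)) + 41/(56*(x - 7)) - 5/(14*x)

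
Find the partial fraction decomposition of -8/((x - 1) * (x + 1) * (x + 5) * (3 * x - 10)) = -216/(2275*(3*x - 10)) + 1/(75*(x + 5)) - 1/(13*(x + 1)) + 2/(21*(x - 1))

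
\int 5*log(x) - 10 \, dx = 5*x*(log(x) - 3) + C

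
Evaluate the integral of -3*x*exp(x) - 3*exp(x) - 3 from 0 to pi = -3*pi*(1 + exp(pi))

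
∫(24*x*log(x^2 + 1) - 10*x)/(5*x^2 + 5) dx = (6*log(x^2 + 1) - 5)*log(x^2 + 1)/5 + C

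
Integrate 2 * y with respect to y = y^2 + C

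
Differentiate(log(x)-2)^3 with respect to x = (3*log(x)^2 - 12*log(x) + 12)/x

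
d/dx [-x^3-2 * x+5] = -3*x^2 - 2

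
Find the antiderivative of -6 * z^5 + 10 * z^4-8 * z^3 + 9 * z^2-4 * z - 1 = -z^6 + 2*z^5 - 2*z^4 + 3*z^3 - 2*z^2 - z + C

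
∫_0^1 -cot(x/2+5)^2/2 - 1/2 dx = cot(11/2) - cot(5)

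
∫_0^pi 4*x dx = 2*pi^2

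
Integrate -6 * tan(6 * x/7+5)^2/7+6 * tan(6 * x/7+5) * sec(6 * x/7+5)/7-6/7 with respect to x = -tan(6*x/7 + 5) + sec(6*x/7 + 5) + C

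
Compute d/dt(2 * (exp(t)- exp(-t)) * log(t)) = (2*t*exp(2*t)*log(t) + 2*t*log(t) + 2*exp(2*t) - 2)*exp(-t)/t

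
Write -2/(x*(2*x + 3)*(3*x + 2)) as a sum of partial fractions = 9/(5*(3*x + 2)) - 8/(15*(2*x + 3)) - 1/(3*x)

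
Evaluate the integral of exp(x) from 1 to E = -E + exp(E)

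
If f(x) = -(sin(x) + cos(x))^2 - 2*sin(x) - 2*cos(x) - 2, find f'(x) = -2*cos(2*x) - 2*sqrt(2)*cos(x + pi/4)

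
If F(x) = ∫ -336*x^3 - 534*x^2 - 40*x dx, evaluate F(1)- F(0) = -282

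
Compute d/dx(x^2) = 2*x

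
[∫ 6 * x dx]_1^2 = 9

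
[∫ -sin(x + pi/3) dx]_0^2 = cos(pi/3 + 2) - 1/2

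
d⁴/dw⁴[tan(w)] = 24*tan(w)^5 + 40*tan(w)^3 + 16*tan(w)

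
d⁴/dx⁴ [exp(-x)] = exp(-x)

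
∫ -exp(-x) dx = exp(-x) + C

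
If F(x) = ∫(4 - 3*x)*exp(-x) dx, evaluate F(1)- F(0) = 2*exp(-1) + 1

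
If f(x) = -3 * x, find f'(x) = -3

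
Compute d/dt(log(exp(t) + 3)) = exp(t)/(exp(t) + 3)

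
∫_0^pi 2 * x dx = pi^2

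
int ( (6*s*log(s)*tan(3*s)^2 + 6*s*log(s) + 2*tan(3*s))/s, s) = 2*log(s)*tan(3*s) + C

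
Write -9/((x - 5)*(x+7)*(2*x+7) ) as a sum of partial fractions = 36/(119*(2*x + 7)) - 3/(28*(x + 7)) - 3/(68*(x - 5))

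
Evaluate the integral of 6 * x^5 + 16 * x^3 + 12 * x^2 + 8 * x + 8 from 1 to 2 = 171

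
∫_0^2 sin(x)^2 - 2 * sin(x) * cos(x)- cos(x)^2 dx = -(cos(2) + sin(2))*sin(2)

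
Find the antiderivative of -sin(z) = cos(z) + C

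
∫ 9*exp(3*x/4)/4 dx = 3*exp(3*x/4) + C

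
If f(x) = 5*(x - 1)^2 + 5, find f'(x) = 10*x - 10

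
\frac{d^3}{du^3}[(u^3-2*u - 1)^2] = 120*u^3 - 96*u - 12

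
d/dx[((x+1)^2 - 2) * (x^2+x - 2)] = 4*x^3 + 9*x^2 - 2*x - 5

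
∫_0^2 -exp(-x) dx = -1 + exp(-2)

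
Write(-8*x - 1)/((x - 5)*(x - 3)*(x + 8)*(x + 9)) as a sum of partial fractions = -71/(168*(x + 9)) + 63/(143*(x + 8)) + 25/(264*(x - 3)) - 41/(364*(x - 5))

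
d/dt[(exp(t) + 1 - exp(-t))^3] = (3*exp(6*t) + 6*exp(5*t) - 6*exp(t) + 3)*exp(-3*t)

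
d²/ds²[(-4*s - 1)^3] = -384*s - 96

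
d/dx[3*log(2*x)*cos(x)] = 3*(-x*log(x)*sin(x) - x*log(2)*sin(x) + cos(x))/x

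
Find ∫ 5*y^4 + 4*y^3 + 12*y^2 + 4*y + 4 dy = y^5 + y^4 + 4*y^3 + 2*y^2 + 4*y + C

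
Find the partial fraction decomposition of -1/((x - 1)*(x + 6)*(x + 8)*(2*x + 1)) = 8/(495*(2*x + 1)) + 1/(270*(x + 8)) - 1/(154*(x + 6)) - 1/(189*(x - 1))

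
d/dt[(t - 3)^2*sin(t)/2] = t^2*cos(t)/2 + t*sin(t) - 3*t*cos(t) - 3*sin(t) + 9*cos(t)/2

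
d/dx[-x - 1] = -1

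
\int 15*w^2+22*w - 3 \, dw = 5*w^3 + 11*w^2 - 3*w + C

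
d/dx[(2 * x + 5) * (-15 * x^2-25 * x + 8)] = -90*x^2 - 250*x - 109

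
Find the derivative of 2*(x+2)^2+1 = 4*x + 8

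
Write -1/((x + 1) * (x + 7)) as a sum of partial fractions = 1/(6*(x + 7)) - 1/(6*(x + 1))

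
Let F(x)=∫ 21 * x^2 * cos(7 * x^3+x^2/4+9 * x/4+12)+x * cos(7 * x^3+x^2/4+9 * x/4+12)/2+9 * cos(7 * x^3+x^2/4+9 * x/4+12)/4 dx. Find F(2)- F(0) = sin(147/2) - sin(12)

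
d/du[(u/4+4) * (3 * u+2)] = 3*u/2 + 25/2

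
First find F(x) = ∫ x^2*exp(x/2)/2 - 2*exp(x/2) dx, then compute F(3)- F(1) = -exp(1/2) + exp(3/2)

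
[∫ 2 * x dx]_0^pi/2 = pi^2/4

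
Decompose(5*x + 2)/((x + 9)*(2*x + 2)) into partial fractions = 43/(16*(x + 9)) - 3/(16*(x + 1))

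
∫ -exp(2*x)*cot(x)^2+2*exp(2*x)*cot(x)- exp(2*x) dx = exp(2*x)*cot(x) + C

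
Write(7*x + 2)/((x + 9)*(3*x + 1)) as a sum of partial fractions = -1/(26*(3*x + 1)) + 61/(26*(x + 9))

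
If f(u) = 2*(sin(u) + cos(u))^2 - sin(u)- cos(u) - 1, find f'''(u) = -16*cos(2*u) + sqrt(2)*cos(u + pi/4)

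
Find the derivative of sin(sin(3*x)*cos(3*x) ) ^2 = -3*sin(6*x - sin(6*x))/2 + 3*sin(6*x + sin(6*x))/2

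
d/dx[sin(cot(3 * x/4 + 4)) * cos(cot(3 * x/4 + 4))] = -3*cos(2/tan(3*x/4 + 4))/(4*sin(3*x/4 + 4)^2)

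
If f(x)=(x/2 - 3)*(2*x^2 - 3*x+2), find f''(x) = 6*x - 15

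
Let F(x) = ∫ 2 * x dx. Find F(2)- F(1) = 3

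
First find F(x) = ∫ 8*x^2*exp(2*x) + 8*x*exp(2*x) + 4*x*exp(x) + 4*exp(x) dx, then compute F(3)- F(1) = -4*exp(2) - 4*E + 12*exp(3) + 36*exp(6)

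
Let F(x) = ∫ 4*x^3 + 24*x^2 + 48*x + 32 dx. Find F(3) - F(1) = 544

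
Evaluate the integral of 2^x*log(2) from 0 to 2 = 3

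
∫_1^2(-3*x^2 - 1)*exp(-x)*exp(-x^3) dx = -exp(-2) + exp(-10)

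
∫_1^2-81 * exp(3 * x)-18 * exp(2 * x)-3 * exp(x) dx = -27*exp(6) - 9*exp(4) + 3*E + 6*exp(2) + 27*exp(3)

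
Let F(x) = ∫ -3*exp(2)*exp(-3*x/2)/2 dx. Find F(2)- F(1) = -exp(1/2) + exp(-1)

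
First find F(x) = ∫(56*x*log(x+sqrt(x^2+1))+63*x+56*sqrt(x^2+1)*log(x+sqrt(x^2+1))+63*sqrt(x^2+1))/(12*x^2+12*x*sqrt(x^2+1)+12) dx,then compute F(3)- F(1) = -21*log(1 + sqrt(2))/4 - 7*log(1 + sqrt(2))^2/3 + 7*log(3 + sqrt(10))^2/3 + 21*log(3 + sqrt(10))/4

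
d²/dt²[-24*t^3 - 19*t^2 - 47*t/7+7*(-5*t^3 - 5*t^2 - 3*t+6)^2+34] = 5250*t^4 + 7000*t^3 + 4620*t^2 - 1404*t - 752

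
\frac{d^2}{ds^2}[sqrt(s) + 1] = -1/(4*s^(3/2))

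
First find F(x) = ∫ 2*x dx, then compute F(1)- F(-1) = 0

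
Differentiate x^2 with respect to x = 2*x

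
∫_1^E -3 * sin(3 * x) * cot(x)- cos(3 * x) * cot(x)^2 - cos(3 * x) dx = -cos(3)*cot(1) + cos(3*E)*cot(E)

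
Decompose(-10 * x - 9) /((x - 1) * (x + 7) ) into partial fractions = -61/(8*(x + 7)) - 19/(8*(x - 1))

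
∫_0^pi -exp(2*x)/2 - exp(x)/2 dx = -exp(2*pi)/4 - exp(pi)/2 + 3/4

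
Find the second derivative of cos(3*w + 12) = -9*cos(3*w + 12)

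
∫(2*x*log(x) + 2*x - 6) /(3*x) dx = 2*(x - 3)*log(x)/3 + C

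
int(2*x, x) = x^2 + C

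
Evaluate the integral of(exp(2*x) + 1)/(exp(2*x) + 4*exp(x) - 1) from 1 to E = -log(-exp(-1) + E + 4) + log(-exp(-E) + 4 + exp(E))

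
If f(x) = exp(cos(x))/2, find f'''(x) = (sin(x) + 6*sin(2*x) + sin(3*x))*exp(cos(x))/8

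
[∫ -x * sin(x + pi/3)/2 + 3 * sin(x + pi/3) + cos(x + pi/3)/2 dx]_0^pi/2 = 3/2 - sqrt(3)*(-3 + pi/4)/2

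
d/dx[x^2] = 2*x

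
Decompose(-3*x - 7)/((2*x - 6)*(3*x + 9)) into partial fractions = -1/(18*(x + 3)) - 4/(9*(x - 3))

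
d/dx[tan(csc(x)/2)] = -cos(x)/(2*sin(x)^2*cos(1/(2*sin(x)))^2)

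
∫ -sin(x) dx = cos(x) + C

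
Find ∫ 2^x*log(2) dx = 2^x + C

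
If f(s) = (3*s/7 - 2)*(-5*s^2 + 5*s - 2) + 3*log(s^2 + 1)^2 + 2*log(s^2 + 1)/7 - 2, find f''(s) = (-90*s^5 + 170*s^4 - 180*s^3 - 84*s^2*log(s^2 + 1) + 504*s^2 - 90*s + 84*log(s^2 + 1) + 174)/(7*s^4 + 14*s^2 + 7)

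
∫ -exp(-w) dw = exp(-w) + C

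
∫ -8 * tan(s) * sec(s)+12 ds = 12*s - 8*sec(s) + C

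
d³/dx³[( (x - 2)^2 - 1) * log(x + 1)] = (2*x^2 + 10*x + 24)/(x^3 + 3*x^2 + 3*x + 1)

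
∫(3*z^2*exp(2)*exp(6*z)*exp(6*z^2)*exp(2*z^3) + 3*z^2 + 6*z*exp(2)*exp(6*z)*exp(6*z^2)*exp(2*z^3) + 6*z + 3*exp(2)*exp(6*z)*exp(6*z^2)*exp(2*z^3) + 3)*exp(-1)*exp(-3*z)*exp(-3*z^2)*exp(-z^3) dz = 2*sinh((z + 1)^3) + C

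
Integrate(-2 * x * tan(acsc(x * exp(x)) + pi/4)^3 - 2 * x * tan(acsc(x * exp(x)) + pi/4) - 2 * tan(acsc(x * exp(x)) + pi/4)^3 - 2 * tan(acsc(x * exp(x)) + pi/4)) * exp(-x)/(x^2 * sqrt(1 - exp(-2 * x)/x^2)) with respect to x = tan(acsc(x*exp(x)) + pi/4)^2 + C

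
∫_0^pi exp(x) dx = -1 + exp(pi)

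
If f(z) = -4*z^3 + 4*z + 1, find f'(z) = 4 - 12*z^2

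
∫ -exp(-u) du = exp(-u) + C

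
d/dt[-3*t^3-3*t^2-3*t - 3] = -9*t^2 - 6*t - 3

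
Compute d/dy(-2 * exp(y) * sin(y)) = -2*sqrt(2)*exp(y)*sin(y + pi/4)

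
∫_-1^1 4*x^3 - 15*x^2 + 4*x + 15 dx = 20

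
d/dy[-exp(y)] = -exp(y)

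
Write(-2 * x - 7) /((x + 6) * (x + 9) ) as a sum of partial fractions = -11/(3*(x + 9)) + 5/(3*(x + 6))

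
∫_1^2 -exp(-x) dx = -exp(-1) + exp(-2)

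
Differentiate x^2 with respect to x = 2*x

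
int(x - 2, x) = x^2/2 - 2*x + C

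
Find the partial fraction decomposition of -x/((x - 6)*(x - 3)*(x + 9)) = 1/(20*(x + 9)) + 1/(12*(x - 3)) - 2/(15*(x - 6))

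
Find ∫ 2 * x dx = x^2 + C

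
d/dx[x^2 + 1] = 2*x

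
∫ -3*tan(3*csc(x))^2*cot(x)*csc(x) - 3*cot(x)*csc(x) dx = tan(3*csc(x)) + C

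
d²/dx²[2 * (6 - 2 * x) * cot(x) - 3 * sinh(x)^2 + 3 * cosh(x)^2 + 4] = 8*(-x*cos(x)/sin(x) + 1 + 3*cos(x)/sin(x))/sin(x)^2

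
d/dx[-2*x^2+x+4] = 1 - 4*x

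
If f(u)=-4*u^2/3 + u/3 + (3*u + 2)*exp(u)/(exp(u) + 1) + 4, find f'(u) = (-8*u*exp(2*u) - 7*u*exp(u) - 8*u + 10*exp(2*u) + 17*exp(u) + 1)/(3*exp(2*u) + 6*exp(u) + 3)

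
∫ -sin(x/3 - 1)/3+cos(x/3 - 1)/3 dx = sqrt(2)*cos(-x/3 + pi/4 + 1) + C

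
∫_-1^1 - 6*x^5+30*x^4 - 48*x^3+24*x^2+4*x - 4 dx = 20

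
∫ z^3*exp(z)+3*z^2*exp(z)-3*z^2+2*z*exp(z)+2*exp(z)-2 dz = z*(z^2 + 2)*(exp(z) - 1) + C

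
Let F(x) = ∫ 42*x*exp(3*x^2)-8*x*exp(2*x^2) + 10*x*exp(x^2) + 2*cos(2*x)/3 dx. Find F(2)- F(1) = -2*exp(8) - 7*exp(3) - 5*E - sin(2)/3 + sin(4)/3 + 2*exp(2) + 5*exp(4) + 7*exp(12)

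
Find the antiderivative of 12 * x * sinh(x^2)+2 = 2*x + 6*cosh(x^2) + C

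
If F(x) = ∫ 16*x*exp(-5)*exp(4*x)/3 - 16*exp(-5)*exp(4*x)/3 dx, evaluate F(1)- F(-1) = -exp(-1)/3 + 3*exp(-9)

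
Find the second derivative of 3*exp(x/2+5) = 3*exp(x/2 + 5)/4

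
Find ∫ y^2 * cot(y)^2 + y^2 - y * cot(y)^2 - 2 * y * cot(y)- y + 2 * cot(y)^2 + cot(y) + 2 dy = (-y^2 + y - 2)*cot(y) + C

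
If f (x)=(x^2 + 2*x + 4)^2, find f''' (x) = 24*x + 24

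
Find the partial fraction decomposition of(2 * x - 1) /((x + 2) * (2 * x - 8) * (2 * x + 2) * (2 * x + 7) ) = 16/(225*(2*x + 7)) - 5/(72*(x + 2)) + 3/(100*(x + 1)) + 7/(1800*(x - 4))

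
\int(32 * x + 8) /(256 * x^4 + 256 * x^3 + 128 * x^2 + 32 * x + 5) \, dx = -acot(16*x^2 + 8*x + 2) + C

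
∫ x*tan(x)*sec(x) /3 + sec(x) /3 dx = x*sec(x)/3 + C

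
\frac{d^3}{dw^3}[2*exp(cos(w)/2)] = (-sin(w)^2/4 + 3*cos(w)/2 + 1)*exp(cos(w)/2)*sin(w)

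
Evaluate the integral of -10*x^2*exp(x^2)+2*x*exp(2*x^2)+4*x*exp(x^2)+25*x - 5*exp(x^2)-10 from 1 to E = -24*E - (-7 + E)^2/2 + 20 + 4*exp(exp(2)) + (-5*E - 2 + exp(exp(2)))^2/2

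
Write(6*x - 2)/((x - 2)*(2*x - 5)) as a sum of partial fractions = 26/(2*x - 5) - 10/(x - 2)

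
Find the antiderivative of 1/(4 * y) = log(y)/4 + C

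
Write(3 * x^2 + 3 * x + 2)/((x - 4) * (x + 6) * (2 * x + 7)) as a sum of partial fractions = -113/(75*(2*x + 7)) + 46/(25*(x + 6)) + 31/(75*(x - 4))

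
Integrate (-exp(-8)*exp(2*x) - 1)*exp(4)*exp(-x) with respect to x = -2*sinh(x - 4) + C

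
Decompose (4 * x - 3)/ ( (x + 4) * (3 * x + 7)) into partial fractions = -37/(5*(3*x + 7)) + 19/(5*(x + 4))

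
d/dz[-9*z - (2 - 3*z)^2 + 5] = 3 - 18*z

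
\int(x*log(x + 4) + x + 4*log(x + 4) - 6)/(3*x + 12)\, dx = (x - 6)*log(x + 4)/3 + C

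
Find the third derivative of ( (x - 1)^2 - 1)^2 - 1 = 24*x - 24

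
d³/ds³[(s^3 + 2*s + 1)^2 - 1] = 120*s^3 + 96*s + 12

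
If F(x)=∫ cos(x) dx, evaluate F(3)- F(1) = -sin(1) + sin(3)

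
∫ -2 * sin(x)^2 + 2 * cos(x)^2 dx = 2*sin(x + pi/4)^2 + C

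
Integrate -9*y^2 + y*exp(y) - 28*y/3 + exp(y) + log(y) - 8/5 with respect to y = y*(-45*y^2 - 70*y + 15*exp(y) + 15*log(y) - 39)/15 + C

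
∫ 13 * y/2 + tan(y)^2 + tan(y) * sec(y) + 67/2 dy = 13*y^2/4 + 65*y/2 + tan(y) + sec(y) + C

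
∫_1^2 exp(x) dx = -E + exp(2)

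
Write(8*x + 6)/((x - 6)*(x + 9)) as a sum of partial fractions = 22/(5*(x + 9)) + 18/(5*(x - 6))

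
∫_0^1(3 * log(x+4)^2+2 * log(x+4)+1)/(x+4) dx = -log(4)^3 - log(4)^2 - log(4) + log(5) + log(5)^2 + log(5)^3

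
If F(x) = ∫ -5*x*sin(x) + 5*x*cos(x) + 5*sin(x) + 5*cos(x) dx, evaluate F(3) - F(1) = 5*sqrt(2)*(3*sin(pi/4 + 3) - sin(pi/4 + 1))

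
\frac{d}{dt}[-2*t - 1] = -2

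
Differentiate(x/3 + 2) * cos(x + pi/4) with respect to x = -x*sin(x + pi/4)/3 - 2*sin(x + pi/4) + cos(x + pi/4)/3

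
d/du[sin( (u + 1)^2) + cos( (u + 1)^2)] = -2*u*sin(u^2 + 2*u + 1) + 2*u*cos(u^2 + 2*u + 1) - 2*sin(u^2 + 2*u + 1) + 2*cos(u^2 + 2*u + 1)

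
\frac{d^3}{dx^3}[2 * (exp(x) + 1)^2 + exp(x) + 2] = 16*exp(2*x) + 5*exp(x)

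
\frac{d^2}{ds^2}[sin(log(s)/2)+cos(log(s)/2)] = (sin(log(s)/2) - 3*cos(log(s)/2))/(4*s^2)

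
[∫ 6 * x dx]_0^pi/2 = 3*pi^2/4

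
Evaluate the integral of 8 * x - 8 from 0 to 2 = 0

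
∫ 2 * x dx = x^2 + C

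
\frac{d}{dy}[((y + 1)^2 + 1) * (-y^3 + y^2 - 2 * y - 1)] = -5*y^4 - 4*y^3 - 6*y^2 - 6*y - 6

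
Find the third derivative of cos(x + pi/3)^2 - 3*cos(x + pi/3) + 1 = -3*sin(x + pi/3) + 4*cos(2*x + pi/6)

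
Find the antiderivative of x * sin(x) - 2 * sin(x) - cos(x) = (2 - x)*cos(x) + C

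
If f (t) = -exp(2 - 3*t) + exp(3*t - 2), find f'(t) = (3*exp(6*t - 4) + 3)*exp(2 - 3*t)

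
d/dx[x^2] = 2*x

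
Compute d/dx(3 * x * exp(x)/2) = 3*x*exp(x)/2 + 3*exp(x)/2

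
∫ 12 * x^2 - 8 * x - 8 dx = 4*x^3 - 4*x^2 - 8*x + C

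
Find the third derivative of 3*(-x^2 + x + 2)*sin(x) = 3*x^2*cos(x) + 18*x*sin(x) - 3*x*cos(x) - 9*sin(x) - 24*cos(x)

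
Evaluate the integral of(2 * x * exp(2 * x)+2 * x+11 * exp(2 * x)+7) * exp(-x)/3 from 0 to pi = (2*pi/3 + 3)*(-exp(-pi) + exp(pi))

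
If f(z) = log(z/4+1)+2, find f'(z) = 1/(z + 4)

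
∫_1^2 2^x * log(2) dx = 2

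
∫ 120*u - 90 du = 60*u^2 - 90*u + C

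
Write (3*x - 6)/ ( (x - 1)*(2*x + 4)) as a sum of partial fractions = 2/(x + 2) - 1/(2*(x - 1))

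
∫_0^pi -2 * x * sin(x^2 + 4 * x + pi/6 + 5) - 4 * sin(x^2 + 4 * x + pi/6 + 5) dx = cos(pi/6 + 5 + pi^2) - cos(pi/6 + 5)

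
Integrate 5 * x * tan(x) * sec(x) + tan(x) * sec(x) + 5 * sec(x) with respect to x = (5*x + 1)*sec(x) + C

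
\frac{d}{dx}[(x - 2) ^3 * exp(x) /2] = x^3*exp(x)/2 - 3*x^2*exp(x)/2 + 2*exp(x)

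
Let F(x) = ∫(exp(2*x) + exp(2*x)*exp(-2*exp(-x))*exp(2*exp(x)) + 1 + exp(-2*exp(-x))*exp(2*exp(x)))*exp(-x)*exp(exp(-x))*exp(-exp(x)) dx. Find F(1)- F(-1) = -2*exp(-E + exp(-1)) + 2*exp(E - exp(-1))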